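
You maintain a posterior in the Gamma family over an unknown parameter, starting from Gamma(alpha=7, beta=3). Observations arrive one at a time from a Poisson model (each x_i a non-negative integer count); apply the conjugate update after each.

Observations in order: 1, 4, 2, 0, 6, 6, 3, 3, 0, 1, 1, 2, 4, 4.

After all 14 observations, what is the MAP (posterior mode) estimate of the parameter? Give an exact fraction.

obs 1: x=1 → posterior Gamma(8, 4)
obs 2: x=4 → posterior Gamma(12, 5)
obs 3: x=2 → posterior Gamma(14, 6)
obs 4: x=0 → posterior Gamma(14, 7)
obs 5: x=6 → posterior Gamma(20, 8)
obs 6: x=6 → posterior Gamma(26, 9)
obs 7: x=3 → posterior Gamma(29, 10)
obs 8: x=3 → posterior Gamma(32, 11)
obs 9: x=0 → posterior Gamma(32, 12)
obs 10: x=1 → posterior Gamma(33, 13)
obs 11: x=1 → posterior Gamma(34, 14)
obs 12: x=2 → posterior Gamma(36, 15)
obs 13: x=4 → posterior Gamma(40, 16)
obs 14: x=4 → posterior Gamma(44, 17)

43/17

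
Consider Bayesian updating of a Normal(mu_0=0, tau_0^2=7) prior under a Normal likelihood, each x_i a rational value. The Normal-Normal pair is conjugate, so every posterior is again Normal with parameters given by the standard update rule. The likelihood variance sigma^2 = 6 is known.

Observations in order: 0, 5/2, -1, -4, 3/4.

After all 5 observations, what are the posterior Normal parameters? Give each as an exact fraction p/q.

obs 1: x=0 → posterior Normal(0, 42/13)
obs 2: x=5/2 → posterior Normal(7/8, 21/10)
obs 3: x=-1 → posterior Normal(7/18, 14/9)
obs 4: x=-4 → posterior Normal(-35/68, 21/17)
obs 5: x=3/4 → posterior Normal(-49/164, 42/41)

mu_0=-49/164, tau_0^2=42/41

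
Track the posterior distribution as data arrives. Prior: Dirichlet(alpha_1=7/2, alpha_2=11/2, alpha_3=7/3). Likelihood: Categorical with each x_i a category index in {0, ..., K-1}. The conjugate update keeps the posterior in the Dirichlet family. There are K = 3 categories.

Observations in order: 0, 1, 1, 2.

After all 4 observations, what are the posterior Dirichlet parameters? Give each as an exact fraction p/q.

alpha_1=9/2, alpha_2=15/2, alpha_3=10/3

obs 1: x=0 → posterior Dirichlet(9/2, 11/2, 7/3)
obs 2: x=1 → posterior Dirichlet(9/2, 13/2, 7/3)
obs 3: x=1 → posterior Dirichlet(9/2, 15/2, 7/3)
obs 4: x=2 → posterior Dirichlet(9/2, 15/2, 10/3)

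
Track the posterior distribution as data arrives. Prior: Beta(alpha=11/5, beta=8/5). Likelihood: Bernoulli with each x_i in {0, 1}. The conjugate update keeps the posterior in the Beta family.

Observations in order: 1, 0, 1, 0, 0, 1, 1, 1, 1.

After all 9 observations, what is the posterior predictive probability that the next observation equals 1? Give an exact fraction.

41/64

obs 1: x=1 → posterior Beta(16/5, 8/5)
obs 2: x=0 → posterior Beta(16/5, 13/5)
obs 3: x=1 → posterior Beta(21/5, 13/5)
obs 4: x=0 → posterior Beta(21/5, 18/5)
obs 5: x=0 → posterior Beta(21/5, 23/5)
obs 6: x=1 → posterior Beta(26/5, 23/5)
obs 7: x=1 → posterior Beta(31/5, 23/5)
obs 8: x=1 → posterior Beta(36/5, 23/5)
obs 9: x=1 → posterior Beta(41/5, 23/5)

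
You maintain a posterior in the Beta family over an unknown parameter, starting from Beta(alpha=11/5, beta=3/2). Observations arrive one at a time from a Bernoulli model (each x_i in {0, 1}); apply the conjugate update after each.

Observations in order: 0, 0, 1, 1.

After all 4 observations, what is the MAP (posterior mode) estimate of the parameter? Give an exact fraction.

obs 1: x=0 → posterior Beta(11/5, 5/2)
obs 2: x=0 → posterior Beta(11/5, 7/2)
obs 3: x=1 → posterior Beta(16/5, 7/2)
obs 4: x=1 → posterior Beta(21/5, 7/2)

32/57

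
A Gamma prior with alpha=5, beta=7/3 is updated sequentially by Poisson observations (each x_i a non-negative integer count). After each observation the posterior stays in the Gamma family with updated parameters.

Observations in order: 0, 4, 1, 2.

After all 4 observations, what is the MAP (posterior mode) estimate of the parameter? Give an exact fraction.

33/19

obs 1: x=0 → posterior Gamma(5, 10/3)
obs 2: x=4 → posterior Gamma(9, 13/3)
obs 3: x=1 → posterior Gamma(10, 16/3)
obs 4: x=2 → posterior Gamma(12, 19/3)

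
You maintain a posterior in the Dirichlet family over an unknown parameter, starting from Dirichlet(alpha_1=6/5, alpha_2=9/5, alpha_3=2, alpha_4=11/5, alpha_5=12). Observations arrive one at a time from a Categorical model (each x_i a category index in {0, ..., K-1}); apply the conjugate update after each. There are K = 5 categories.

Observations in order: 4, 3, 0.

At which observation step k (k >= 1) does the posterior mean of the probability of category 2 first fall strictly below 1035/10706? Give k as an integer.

k = 2

obs 1: x=4 → posterior Dirichlet(6/5, 9/5, 2, 11/5, 13)
obs 2: x=3 → posterior Dirichlet(6/5, 9/5, 2, 16/5, 13)
obs 3: x=0 → posterior Dirichlet(11/5, 9/5, 2, 16/5, 13)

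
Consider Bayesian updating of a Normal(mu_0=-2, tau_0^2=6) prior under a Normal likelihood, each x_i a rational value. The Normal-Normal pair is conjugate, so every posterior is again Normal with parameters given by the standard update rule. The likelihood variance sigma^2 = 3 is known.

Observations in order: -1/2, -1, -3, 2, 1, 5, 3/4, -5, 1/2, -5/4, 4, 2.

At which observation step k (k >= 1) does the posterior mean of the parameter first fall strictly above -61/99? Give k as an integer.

k = 5

obs 1: x=-1/2 → posterior Normal(-1, 2)
obs 2: x=-1 → posterior Normal(-1, 6/5)
obs 3: x=-3 → posterior Normal(-11/7, 6/7)
obs 4: x=2 → posterior Normal(-7/9, 2/3)
obs 5: x=1 → posterior Normal(-5/11, 6/11)
obs 6: x=5 → posterior Normal(5/13, 6/13)
obs 7: x=3/4 → posterior Normal(13/30, 2/5)
obs 8: x=-5 → posterior Normal(-7/34, 6/17)
obs 9: x=1/2 → posterior Normal(-5/38, 6/19)
obs 10: x=-5/4 → posterior Normal(-5/21, 2/7)
obs 11: x=4 → posterior Normal(3/23, 6/23)
obs 12: x=2 → posterior Normal(7/25, 6/25)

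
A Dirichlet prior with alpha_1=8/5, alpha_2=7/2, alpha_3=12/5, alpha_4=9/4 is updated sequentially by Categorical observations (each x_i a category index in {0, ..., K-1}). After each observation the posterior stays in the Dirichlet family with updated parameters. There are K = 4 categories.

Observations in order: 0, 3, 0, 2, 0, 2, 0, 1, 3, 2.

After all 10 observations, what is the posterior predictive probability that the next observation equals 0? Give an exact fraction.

obs 1: x=0 → posterior Dirichlet(13/5, 7/2, 12/5, 9/4)
obs 2: x=3 → posterior Dirichlet(13/5, 7/2, 12/5, 13/4)
obs 3: x=0 → posterior Dirichlet(18/5, 7/2, 12/5, 13/4)
obs 4: x=2 → posterior Dirichlet(18/5, 7/2, 17/5, 13/4)
obs 5: x=0 → posterior Dirichlet(23/5, 7/2, 17/5, 13/4)
obs 6: x=2 → posterior Dirichlet(23/5, 7/2, 22/5, 13/4)
obs 7: x=0 → posterior Dirichlet(28/5, 7/2, 22/5, 13/4)
obs 8: x=1 → posterior Dirichlet(28/5, 9/2, 22/5, 13/4)
obs 9: x=3 → posterior Dirichlet(28/5, 9/2, 22/5, 17/4)
obs 10: x=2 → posterior Dirichlet(28/5, 9/2, 27/5, 17/4)

112/395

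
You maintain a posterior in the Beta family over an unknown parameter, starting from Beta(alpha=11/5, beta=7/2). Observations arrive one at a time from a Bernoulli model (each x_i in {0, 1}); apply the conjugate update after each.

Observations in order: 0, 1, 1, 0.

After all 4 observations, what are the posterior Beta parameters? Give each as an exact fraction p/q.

alpha=21/5, beta=11/2

obs 1: x=0 → posterior Beta(11/5, 9/2)
obs 2: x=1 → posterior Beta(16/5, 9/2)
obs 3: x=1 → posterior Beta(21/5, 9/2)
obs 4: x=0 → posterior Beta(21/5, 11/2)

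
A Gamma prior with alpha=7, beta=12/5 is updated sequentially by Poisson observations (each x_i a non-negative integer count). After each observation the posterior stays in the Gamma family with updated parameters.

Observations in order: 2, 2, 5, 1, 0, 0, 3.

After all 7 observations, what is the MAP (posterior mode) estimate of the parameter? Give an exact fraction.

obs 1: x=2 → posterior Gamma(9, 17/5)
obs 2: x=2 → posterior Gamma(11, 22/5)
obs 3: x=5 → posterior Gamma(16, 27/5)
obs 4: x=1 → posterior Gamma(17, 32/5)
obs 5: x=0 → posterior Gamma(17, 37/5)
obs 6: x=0 → posterior Gamma(17, 42/5)
obs 7: x=3 → posterior Gamma(20, 47/5)

95/47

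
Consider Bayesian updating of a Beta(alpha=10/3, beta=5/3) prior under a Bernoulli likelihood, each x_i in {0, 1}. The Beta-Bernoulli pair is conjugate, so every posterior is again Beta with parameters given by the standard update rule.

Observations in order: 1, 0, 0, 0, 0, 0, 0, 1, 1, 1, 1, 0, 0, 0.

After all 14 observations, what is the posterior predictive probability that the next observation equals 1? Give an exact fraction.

25/57

obs 1: x=1 → posterior Beta(13/3, 5/3)
obs 2: x=0 → posterior Beta(13/3, 8/3)
obs 3: x=0 → posterior Beta(13/3, 11/3)
obs 4: x=0 → posterior Beta(13/3, 14/3)
obs 5: x=0 → posterior Beta(13/3, 17/3)
obs 6: x=0 → posterior Beta(13/3, 20/3)
obs 7: x=0 → posterior Beta(13/3, 23/3)
obs 8: x=1 → posterior Beta(16/3, 23/3)
obs 9: x=1 → posterior Beta(19/3, 23/3)
obs 10: x=1 → posterior Beta(22/3, 23/3)
obs 11: x=1 → posterior Beta(25/3, 23/3)
obs 12: x=0 → posterior Beta(25/3, 26/3)
obs 13: x=0 → posterior Beta(25/3, 29/3)
obs 14: x=0 → posterior Beta(25/3, 32/3)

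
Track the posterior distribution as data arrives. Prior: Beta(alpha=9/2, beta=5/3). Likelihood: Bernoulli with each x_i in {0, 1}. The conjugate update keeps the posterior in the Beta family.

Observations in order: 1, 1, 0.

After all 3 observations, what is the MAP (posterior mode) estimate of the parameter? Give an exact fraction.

obs 1: x=1 → posterior Beta(11/2, 5/3)
obs 2: x=1 → posterior Beta(13/2, 5/3)
obs 3: x=0 → posterior Beta(13/2, 8/3)

33/43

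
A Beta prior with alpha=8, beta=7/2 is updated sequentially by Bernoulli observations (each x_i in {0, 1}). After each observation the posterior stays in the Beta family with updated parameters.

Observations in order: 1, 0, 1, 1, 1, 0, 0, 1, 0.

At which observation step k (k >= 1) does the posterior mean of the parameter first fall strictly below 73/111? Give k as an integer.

k = 7

obs 1: x=1 → posterior Beta(9, 7/2)
obs 2: x=0 → posterior Beta(9, 9/2)
obs 3: x=1 → posterior Beta(10, 9/2)
obs 4: x=1 → posterior Beta(11, 9/2)
obs 5: x=1 → posterior Beta(12, 9/2)
obs 6: x=0 → posterior Beta(12, 11/2)
obs 7: x=0 → posterior Beta(12, 13/2)
obs 8: x=1 → posterior Beta(13, 13/2)
obs 9: x=0 → posterior Beta(13, 15/2)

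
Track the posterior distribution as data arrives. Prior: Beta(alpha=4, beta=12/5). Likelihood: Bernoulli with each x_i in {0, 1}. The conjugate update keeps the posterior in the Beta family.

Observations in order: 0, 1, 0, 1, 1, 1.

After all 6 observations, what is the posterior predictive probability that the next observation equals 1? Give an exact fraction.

20/31

obs 1: x=0 → posterior Beta(4, 17/5)
obs 2: x=1 → posterior Beta(5, 17/5)
obs 3: x=0 → posterior Beta(5, 22/5)
obs 4: x=1 → posterior Beta(6, 22/5)
obs 5: x=1 → posterior Beta(7, 22/5)
obs 6: x=1 → posterior Beta(8, 22/5)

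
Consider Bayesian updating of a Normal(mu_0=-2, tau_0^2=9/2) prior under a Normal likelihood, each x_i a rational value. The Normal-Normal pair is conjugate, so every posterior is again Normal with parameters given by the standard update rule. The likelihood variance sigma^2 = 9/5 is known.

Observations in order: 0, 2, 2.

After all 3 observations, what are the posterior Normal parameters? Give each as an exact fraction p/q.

mu_0=16/17, tau_0^2=9/17

obs 1: x=0 → posterior Normal(-4/7, 9/7)
obs 2: x=2 → posterior Normal(1/2, 3/4)
obs 3: x=2 → posterior Normal(16/17, 9/17)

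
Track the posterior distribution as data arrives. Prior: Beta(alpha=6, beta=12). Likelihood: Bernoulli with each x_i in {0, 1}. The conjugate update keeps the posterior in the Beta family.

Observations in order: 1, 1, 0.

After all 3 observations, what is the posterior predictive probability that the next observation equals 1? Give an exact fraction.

obs 1: x=1 → posterior Beta(7, 12)
obs 2: x=1 → posterior Beta(8, 12)
obs 3: x=0 → posterior Beta(8, 13)

8/21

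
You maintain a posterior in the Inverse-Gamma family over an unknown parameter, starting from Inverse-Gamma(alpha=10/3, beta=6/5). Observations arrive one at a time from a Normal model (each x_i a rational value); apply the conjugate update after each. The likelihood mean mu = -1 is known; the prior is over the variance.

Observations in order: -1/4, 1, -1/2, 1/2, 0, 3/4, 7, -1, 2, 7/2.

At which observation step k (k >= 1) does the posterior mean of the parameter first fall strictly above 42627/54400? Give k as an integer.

k = 2

obs 1: x=-1/4 → posterior Inverse-Gamma(23/6, 237/160)
obs 2: x=1 → posterior Inverse-Gamma(13/3, 557/160)
obs 3: x=-1/2 → posterior Inverse-Gamma(29/6, 577/160)
obs 4: x=1/2 → posterior Inverse-Gamma(16/3, 757/160)
obs 5: x=0 → posterior Inverse-Gamma(35/6, 837/160)
obs 6: x=3/4 → posterior Inverse-Gamma(19/3, 541/80)
obs 7: x=7 → posterior Inverse-Gamma(41/6, 3101/80)
obs 8: x=-1 → posterior Inverse-Gamma(22/3, 3101/80)
obs 9: x=2 → posterior Inverse-Gamma(47/6, 3461/80)
obs 10: x=7/2 → posterior Inverse-Gamma(25/3, 4271/80)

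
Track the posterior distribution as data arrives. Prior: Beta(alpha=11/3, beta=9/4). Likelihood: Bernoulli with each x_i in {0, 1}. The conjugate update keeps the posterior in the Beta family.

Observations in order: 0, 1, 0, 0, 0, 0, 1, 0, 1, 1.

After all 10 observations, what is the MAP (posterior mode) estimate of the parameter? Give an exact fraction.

obs 1: x=0 → posterior Beta(11/3, 13/4)
obs 2: x=1 → posterior Beta(14/3, 13/4)
obs 3: x=0 → posterior Beta(14/3, 17/4)
obs 4: x=0 → posterior Beta(14/3, 21/4)
obs 5: x=0 → posterior Beta(14/3, 25/4)
obs 6: x=0 → posterior Beta(14/3, 29/4)
obs 7: x=1 → posterior Beta(17/3, 29/4)
obs 8: x=0 → posterior Beta(17/3, 33/4)
obs 9: x=1 → posterior Beta(20/3, 33/4)
obs 10: x=1 → posterior Beta(23/3, 33/4)

80/167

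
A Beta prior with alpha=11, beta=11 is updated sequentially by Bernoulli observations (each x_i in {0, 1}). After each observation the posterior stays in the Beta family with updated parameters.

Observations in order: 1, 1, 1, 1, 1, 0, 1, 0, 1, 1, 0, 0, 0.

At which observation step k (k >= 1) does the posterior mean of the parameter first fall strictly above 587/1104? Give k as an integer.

obs 1: x=1 → posterior Beta(12, 11)
obs 2: x=1 → posterior Beta(13, 11)
obs 3: x=1 → posterior Beta(14, 11)
obs 4: x=1 → posterior Beta(15, 11)
obs 5: x=1 → posterior Beta(16, 11)
obs 6: x=0 → posterior Beta(16, 12)
obs 7: x=1 → posterior Beta(17, 12)
obs 8: x=0 → posterior Beta(17, 13)
obs 9: x=1 → posterior Beta(18, 13)
obs 10: x=1 → posterior Beta(19, 13)
obs 11: x=0 → posterior Beta(19, 14)
obs 12: x=0 → posterior Beta(19, 15)
obs 13: x=0 → posterior Beta(19, 16)

k = 2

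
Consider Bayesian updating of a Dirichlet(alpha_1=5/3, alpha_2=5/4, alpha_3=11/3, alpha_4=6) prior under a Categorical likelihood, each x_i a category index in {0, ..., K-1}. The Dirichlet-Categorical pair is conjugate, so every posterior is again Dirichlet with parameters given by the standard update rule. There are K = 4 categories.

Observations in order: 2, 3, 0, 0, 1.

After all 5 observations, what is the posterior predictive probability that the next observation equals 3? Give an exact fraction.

84/211

obs 1: x=2 → posterior Dirichlet(5/3, 5/4, 14/3, 6)
obs 2: x=3 → posterior Dirichlet(5/3, 5/4, 14/3, 7)
obs 3: x=0 → posterior Dirichlet(8/3, 5/4, 14/3, 7)
obs 4: x=0 → posterior Dirichlet(11/3, 5/4, 14/3, 7)
obs 5: x=1 → posterior Dirichlet(11/3, 9/4, 14/3, 7)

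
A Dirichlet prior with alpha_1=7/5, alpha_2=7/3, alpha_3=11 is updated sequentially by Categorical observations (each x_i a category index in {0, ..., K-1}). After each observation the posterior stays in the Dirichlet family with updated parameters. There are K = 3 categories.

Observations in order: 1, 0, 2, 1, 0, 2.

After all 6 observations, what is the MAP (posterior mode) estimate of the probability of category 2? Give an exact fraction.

90/133

obs 1: x=1 → posterior Dirichlet(7/5, 10/3, 11)
obs 2: x=0 → posterior Dirichlet(12/5, 10/3, 11)
obs 3: x=2 → posterior Dirichlet(12/5, 10/3, 12)
obs 4: x=1 → posterior Dirichlet(12/5, 13/3, 12)
obs 5: x=0 → posterior Dirichlet(17/5, 13/3, 12)
obs 6: x=2 → posterior Dirichlet(17/5, 13/3, 13)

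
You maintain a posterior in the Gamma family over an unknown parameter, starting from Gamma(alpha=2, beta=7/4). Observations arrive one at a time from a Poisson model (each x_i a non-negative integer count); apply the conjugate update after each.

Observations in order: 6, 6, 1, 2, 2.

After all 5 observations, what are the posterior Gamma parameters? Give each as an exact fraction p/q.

obs 1: x=6 → posterior Gamma(8, 11/4)
obs 2: x=6 → posterior Gamma(14, 15/4)
obs 3: x=1 → posterior Gamma(15, 19/4)
obs 4: x=2 → posterior Gamma(17, 23/4)
obs 5: x=2 → posterior Gamma(19, 27/4)

alpha=19, beta=27/4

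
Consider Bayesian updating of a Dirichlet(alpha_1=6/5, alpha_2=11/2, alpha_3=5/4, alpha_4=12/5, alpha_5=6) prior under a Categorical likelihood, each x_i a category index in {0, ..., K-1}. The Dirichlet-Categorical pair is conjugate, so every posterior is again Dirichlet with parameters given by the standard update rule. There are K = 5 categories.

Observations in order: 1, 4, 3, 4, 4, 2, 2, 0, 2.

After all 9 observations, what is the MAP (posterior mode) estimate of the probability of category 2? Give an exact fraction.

65/407

obs 1: x=1 → posterior Dirichlet(6/5, 13/2, 5/4, 12/5, 6)
obs 2: x=4 → posterior Dirichlet(6/5, 13/2, 5/4, 12/5, 7)
obs 3: x=3 → posterior Dirichlet(6/5, 13/2, 5/4, 17/5, 7)
obs 4: x=4 → posterior Dirichlet(6/5, 13/2, 5/4, 17/5, 8)
obs 5: x=4 → posterior Dirichlet(6/5, 13/2, 5/4, 17/5, 9)
obs 6: x=2 → posterior Dirichlet(6/5, 13/2, 9/4, 17/5, 9)
obs 7: x=2 → posterior Dirichlet(6/5, 13/2, 13/4, 17/5, 9)
obs 8: x=0 → posterior Dirichlet(11/5, 13/2, 13/4, 17/5, 9)
obs 9: x=2 → posterior Dirichlet(11/5, 13/2, 17/4, 17/5, 9)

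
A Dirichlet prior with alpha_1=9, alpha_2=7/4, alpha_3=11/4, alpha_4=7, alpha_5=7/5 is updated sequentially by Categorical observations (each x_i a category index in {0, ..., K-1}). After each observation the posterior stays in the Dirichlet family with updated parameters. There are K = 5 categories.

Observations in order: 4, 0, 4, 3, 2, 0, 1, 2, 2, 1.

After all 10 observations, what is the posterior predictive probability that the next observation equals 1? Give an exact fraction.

75/638

obs 1: x=4 → posterior Dirichlet(9, 7/4, 11/4, 7, 12/5)
obs 2: x=0 → posterior Dirichlet(10, 7/4, 11/4, 7, 12/5)
obs 3: x=4 → posterior Dirichlet(10, 7/4, 11/4, 7, 17/5)
obs 4: x=3 → posterior Dirichlet(10, 7/4, 11/4, 8, 17/5)
obs 5: x=2 → posterior Dirichlet(10, 7/4, 15/4, 8, 17/5)
obs 6: x=0 → posterior Dirichlet(11, 7/4, 15/4, 8, 17/5)
obs 7: x=1 → posterior Dirichlet(11, 11/4, 15/4, 8, 17/5)
obs 8: x=2 → posterior Dirichlet(11, 11/4, 19/4, 8, 17/5)
obs 9: x=2 → posterior Dirichlet(11, 11/4, 23/4, 8, 17/5)
obs 10: x=1 → posterior Dirichlet(11, 15/4, 23/4, 8, 17/5)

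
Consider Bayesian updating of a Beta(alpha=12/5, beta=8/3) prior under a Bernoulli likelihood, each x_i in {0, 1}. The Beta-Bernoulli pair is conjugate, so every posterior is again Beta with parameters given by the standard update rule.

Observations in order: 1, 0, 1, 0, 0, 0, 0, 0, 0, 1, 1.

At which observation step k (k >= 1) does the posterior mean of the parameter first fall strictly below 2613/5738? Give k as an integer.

k = 5

obs 1: x=1 → posterior Beta(17/5, 8/3)
obs 2: x=0 → posterior Beta(17/5, 11/3)
obs 3: x=1 → posterior Beta(22/5, 11/3)
obs 4: x=0 → posterior Beta(22/5, 14/3)
obs 5: x=0 → posterior Beta(22/5, 17/3)
obs 6: x=0 → posterior Beta(22/5, 20/3)
obs 7: x=0 → posterior Beta(22/5, 23/3)
obs 8: x=0 → posterior Beta(22/5, 26/3)
obs 9: x=0 → posterior Beta(22/5, 29/3)
obs 10: x=1 → posterior Beta(27/5, 29/3)
obs 11: x=1 → posterior Beta(32/5, 29/3)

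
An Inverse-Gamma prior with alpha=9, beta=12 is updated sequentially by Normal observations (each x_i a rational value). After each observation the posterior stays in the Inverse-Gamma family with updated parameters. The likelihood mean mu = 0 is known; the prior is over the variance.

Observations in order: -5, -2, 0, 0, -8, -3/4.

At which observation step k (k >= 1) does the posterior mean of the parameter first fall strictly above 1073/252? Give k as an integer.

obs 1: x=-5 → posterior Inverse-Gamma(19/2, 49/2)
obs 2: x=-2 → posterior Inverse-Gamma(10, 53/2)
obs 3: x=0 → posterior Inverse-Gamma(21/2, 53/2)
obs 4: x=0 → posterior Inverse-Gamma(11, 53/2)
obs 5: x=-8 → posterior Inverse-Gamma(23/2, 117/2)
obs 6: x=-3/4 → posterior Inverse-Gamma(12, 1881/32)

k = 5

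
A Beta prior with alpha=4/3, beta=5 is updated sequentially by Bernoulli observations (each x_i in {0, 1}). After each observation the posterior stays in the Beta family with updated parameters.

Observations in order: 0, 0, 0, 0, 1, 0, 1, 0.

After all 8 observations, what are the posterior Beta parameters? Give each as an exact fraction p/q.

obs 1: x=0 → posterior Beta(4/3, 6)
obs 2: x=0 → posterior Beta(4/3, 7)
obs 3: x=0 → posterior Beta(4/3, 8)
obs 4: x=0 → posterior Beta(4/3, 9)
obs 5: x=1 → posterior Beta(7/3, 9)
obs 6: x=0 → posterior Beta(7/3, 10)
obs 7: x=1 → posterior Beta(10/3, 10)
obs 8: x=0 → posterior Beta(10/3, 11)

alpha=10/3, beta=11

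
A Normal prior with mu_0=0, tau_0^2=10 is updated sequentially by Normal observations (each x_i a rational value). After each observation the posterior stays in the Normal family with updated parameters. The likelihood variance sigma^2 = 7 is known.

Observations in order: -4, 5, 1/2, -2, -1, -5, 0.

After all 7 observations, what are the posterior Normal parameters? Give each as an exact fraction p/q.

mu_0=-65/77, tau_0^2=10/11

obs 1: x=-4 → posterior Normal(-40/17, 70/17)
obs 2: x=5 → posterior Normal(10/27, 70/27)
obs 3: x=1/2 → posterior Normal(15/37, 70/37)
obs 4: x=-2 → posterior Normal(-5/47, 70/47)
obs 5: x=-1 → posterior Normal(-5/19, 70/57)
obs 6: x=-5 → posterior Normal(-65/67, 70/67)
obs 7: x=0 → posterior Normal(-65/77, 10/11)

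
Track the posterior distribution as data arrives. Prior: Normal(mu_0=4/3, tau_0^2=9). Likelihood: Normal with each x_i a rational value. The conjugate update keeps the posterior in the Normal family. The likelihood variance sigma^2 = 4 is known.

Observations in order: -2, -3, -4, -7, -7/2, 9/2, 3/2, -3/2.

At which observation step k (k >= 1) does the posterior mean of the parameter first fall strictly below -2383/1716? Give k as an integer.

k = 2

obs 1: x=-2 → posterior Normal(-38/39, 36/13)
obs 2: x=-3 → posterior Normal(-119/66, 18/11)
obs 3: x=-4 → posterior Normal(-227/93, 36/31)
obs 4: x=-7 → posterior Normal(-52/15, 9/10)
obs 5: x=-7/2 → posterior Normal(-1021/294, 36/49)
obs 6: x=9/2 → posterior Normal(-389/174, 18/29)
obs 7: x=3/2 → posterior Normal(-697/402, 36/67)
obs 8: x=-3/2 → posterior Normal(-389/228, 9/19)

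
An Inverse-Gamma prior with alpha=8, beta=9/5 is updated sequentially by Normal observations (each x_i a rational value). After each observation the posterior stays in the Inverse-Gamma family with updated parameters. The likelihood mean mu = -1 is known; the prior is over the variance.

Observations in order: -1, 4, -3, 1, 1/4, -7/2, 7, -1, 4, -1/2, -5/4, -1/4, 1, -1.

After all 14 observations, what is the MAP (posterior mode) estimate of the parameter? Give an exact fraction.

obs 1: x=-1 → posterior Inverse-Gamma(17/2, 9/5)
obs 2: x=4 → posterior Inverse-Gamma(9, 143/10)
obs 3: x=-3 → posterior Inverse-Gamma(19/2, 163/10)
obs 4: x=1 → posterior Inverse-Gamma(10, 183/10)
obs 5: x=1/4 → posterior Inverse-Gamma(21/2, 3053/160)
obs 6: x=-7/2 → posterior Inverse-Gamma(11, 3553/160)
obs 7: x=7 → posterior Inverse-Gamma(23/2, 8673/160)
obs 8: x=-1 → posterior Inverse-Gamma(12, 8673/160)
obs 9: x=4 → posterior Inverse-Gamma(25/2, 10673/160)
obs 10: x=-1/2 → posterior Inverse-Gamma(13, 10693/160)
obs 11: x=-5/4 → posterior Inverse-Gamma(27/2, 5349/80)
obs 12: x=-1/4 → posterior Inverse-Gamma(14, 10743/160)
obs 13: x=1 → posterior Inverse-Gamma(29/2, 11063/160)
obs 14: x=-1 → posterior Inverse-Gamma(15, 11063/160)

11063/2560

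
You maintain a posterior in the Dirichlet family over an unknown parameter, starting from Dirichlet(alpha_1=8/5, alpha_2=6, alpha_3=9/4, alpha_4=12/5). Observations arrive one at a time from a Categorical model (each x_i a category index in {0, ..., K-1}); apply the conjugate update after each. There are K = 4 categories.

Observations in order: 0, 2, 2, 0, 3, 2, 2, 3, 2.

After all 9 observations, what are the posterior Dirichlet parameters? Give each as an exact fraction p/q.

alpha_1=18/5, alpha_2=6, alpha_3=29/4, alpha_4=22/5

obs 1: x=0 → posterior Dirichlet(13/5, 6, 9/4, 12/5)
obs 2: x=2 → posterior Dirichlet(13/5, 6, 13/4, 12/5)
obs 3: x=2 → posterior Dirichlet(13/5, 6, 17/4, 12/5)
obs 4: x=0 → posterior Dirichlet(18/5, 6, 17/4, 12/5)
obs 5: x=3 → posterior Dirichlet(18/5, 6, 17/4, 17/5)
obs 6: x=2 → posterior Dirichlet(18/5, 6, 21/4, 17/5)
obs 7: x=2 → posterior Dirichlet(18/5, 6, 25/4, 17/5)
obs 8: x=3 → posterior Dirichlet(18/5, 6, 25/4, 22/5)
obs 9: x=2 → posterior Dirichlet(18/5, 6, 29/4, 22/5)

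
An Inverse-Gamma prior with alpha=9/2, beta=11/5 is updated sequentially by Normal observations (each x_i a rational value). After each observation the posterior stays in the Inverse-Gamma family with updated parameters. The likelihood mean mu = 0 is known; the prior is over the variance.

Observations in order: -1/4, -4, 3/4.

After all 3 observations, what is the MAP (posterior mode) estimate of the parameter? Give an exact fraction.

841/560

obs 1: x=-1/4 → posterior Inverse-Gamma(5, 357/160)
obs 2: x=-4 → posterior Inverse-Gamma(11/2, 1637/160)
obs 3: x=3/4 → posterior Inverse-Gamma(6, 841/80)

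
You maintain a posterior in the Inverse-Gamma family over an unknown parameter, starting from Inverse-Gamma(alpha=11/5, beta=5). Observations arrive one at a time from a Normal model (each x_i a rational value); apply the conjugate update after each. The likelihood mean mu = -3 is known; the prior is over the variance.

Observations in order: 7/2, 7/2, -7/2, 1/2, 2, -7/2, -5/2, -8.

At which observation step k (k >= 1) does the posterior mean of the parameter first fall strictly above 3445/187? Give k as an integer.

k = 2

obs 1: x=7/2 → posterior Inverse-Gamma(27/10, 209/8)
obs 2: x=7/2 → posterior Inverse-Gamma(16/5, 189/4)
obs 3: x=-7/2 → posterior Inverse-Gamma(37/10, 379/8)
obs 4: x=1/2 → posterior Inverse-Gamma(21/5, 107/2)
obs 5: x=2 → posterior Inverse-Gamma(47/10, 66)
obs 6: x=-7/2 → posterior Inverse-Gamma(26/5, 529/8)
obs 7: x=-5/2 → posterior Inverse-Gamma(57/10, 265/4)
obs 8: x=-8 → posterior Inverse-Gamma(31/5, 315/4)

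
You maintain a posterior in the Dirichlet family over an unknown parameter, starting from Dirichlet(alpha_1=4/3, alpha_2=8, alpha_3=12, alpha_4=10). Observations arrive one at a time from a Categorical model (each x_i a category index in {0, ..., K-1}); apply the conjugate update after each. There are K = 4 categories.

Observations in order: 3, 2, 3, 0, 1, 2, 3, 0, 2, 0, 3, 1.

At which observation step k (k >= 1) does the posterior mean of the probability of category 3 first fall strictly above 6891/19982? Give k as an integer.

k = 3

obs 1: x=3 → posterior Dirichlet(4/3, 8, 12, 11)
obs 2: x=2 → posterior Dirichlet(4/3, 8, 13, 11)
obs 3: x=3 → posterior Dirichlet(4/3, 8, 13, 12)
obs 4: x=0 → posterior Dirichlet(7/3, 8, 13, 12)
obs 5: x=1 → posterior Dirichlet(7/3, 9, 13, 12)
obs 6: x=2 → posterior Dirichlet(7/3, 9, 14, 12)
obs 7: x=3 → posterior Dirichlet(7/3, 9, 14, 13)
obs 8: x=0 → posterior Dirichlet(10/3, 9, 14, 13)
obs 9: x=2 → posterior Dirichlet(10/3, 9, 15, 13)
obs 10: x=0 → posterior Dirichlet(13/3, 9, 15, 13)
obs 11: x=3 → posterior Dirichlet(13/3, 9, 15, 14)
obs 12: x=1 → posterior Dirichlet(13/3, 10, 15, 14)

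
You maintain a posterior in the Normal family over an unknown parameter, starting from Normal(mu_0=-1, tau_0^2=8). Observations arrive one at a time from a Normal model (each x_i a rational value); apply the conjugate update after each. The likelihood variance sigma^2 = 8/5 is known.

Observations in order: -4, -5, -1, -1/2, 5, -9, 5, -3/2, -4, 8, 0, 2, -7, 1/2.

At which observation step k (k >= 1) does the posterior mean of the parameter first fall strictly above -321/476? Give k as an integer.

obs 1: x=-4 → posterior Normal(-7/2, 4/3)
obs 2: x=-5 → posterior Normal(-46/11, 8/11)
obs 3: x=-1 → posterior Normal(-51/16, 1/2)
obs 4: x=-1/2 → posterior Normal(-107/42, 8/21)
obs 5: x=5 → posterior Normal(-57/52, 4/13)
obs 6: x=-9 → posterior Normal(-147/62, 8/31)
obs 7: x=5 → posterior Normal(-97/72, 2/9)
obs 8: x=-3/2 → posterior Normal(-56/41, 8/41)
obs 9: x=-4 → posterior Normal(-38/23, 4/23)
obs 10: x=8 → posterior Normal(-12/17, 8/51)
obs 11: x=0 → posterior Normal(-9/14, 1/7)
obs 12: x=2 → posterior Normal(-26/61, 8/61)
obs 13: x=-7 → posterior Normal(-61/66, 4/33)
obs 14: x=1/2 → posterior Normal(-117/142, 8/71)

k = 11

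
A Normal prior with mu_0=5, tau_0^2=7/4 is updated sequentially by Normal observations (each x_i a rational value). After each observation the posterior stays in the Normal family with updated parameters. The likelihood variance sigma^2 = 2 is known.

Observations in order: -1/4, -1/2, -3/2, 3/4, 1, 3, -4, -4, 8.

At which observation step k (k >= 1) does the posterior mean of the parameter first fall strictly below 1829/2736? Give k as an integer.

k = 7

obs 1: x=-1/4 → posterior Normal(51/20, 14/15)
obs 2: x=-1/2 → posterior Normal(139/88, 7/11)
obs 3: x=-3/2 → posterior Normal(97/116, 14/29)
obs 4: x=3/4 → posterior Normal(59/72, 7/18)
obs 5: x=1 → posterior Normal(73/86, 14/43)
obs 6: x=3 → posterior Normal(23/20, 7/25)
obs 7: x=-4 → posterior Normal(59/114, 14/57)
obs 8: x=-4 → posterior Normal(3/128, 7/32)
obs 9: x=8 → posterior Normal(115/142, 14/71)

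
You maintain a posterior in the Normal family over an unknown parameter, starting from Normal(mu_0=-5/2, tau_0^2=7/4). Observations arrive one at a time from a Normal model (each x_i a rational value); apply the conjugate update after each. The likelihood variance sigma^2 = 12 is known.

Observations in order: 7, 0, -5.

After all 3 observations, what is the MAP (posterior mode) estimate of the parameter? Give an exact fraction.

-106/69

obs 1: x=7 → posterior Normal(-71/55, 84/55)
obs 2: x=0 → posterior Normal(-71/62, 42/31)
obs 3: x=-5 → posterior Normal(-106/69, 28/23)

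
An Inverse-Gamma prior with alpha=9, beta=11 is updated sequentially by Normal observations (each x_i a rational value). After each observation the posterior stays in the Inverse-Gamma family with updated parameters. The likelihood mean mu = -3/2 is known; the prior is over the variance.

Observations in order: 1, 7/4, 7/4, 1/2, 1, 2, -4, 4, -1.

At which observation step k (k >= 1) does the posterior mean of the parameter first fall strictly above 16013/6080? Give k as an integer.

k = 4

obs 1: x=1 → posterior Inverse-Gamma(19/2, 113/8)
obs 2: x=7/4 → posterior Inverse-Gamma(10, 621/32)
obs 3: x=7/4 → posterior Inverse-Gamma(21/2, 395/16)
obs 4: x=1/2 → posterior Inverse-Gamma(11, 427/16)
obs 5: x=1 → posterior Inverse-Gamma(23/2, 477/16)
obs 6: x=2 → posterior Inverse-Gamma(12, 575/16)
obs 7: x=-4 → posterior Inverse-Gamma(25/2, 625/16)
obs 8: x=4 → posterior Inverse-Gamma(13, 867/16)
obs 9: x=-1 → posterior Inverse-Gamma(27/2, 869/16)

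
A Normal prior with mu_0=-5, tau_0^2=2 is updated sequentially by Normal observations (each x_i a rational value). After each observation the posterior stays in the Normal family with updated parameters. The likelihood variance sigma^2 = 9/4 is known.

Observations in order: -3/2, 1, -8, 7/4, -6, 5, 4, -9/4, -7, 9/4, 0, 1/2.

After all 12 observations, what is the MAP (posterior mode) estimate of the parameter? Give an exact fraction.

obs 1: x=-3/2 → posterior Normal(-57/17, 18/17)
obs 2: x=1 → posterior Normal(-49/25, 18/25)
obs 3: x=-8 → posterior Normal(-113/33, 6/11)
obs 4: x=7/4 → posterior Normal(-99/41, 18/41)
obs 5: x=-6 → posterior Normal(-3, 18/49)
obs 6: x=5 → posterior Normal(-107/57, 6/19)
obs 7: x=4 → posterior Normal(-15/13, 18/65)
obs 8: x=-9/4 → posterior Normal(-93/73, 18/73)
obs 9: x=-7 → posterior Normal(-149/81, 2/9)
obs 10: x=9/4 → posterior Normal(-131/89, 18/89)
obs 11: x=0 → posterior Normal(-131/97, 18/97)
obs 12: x=1/2 → posterior Normal(-127/105, 6/35)

-127/105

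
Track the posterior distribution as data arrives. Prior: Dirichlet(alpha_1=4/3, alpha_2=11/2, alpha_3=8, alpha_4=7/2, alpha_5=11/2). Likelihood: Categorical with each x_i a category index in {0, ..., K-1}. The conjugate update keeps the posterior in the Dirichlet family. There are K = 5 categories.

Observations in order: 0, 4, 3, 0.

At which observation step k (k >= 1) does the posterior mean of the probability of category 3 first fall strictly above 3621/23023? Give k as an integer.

k = 3

obs 1: x=0 → posterior Dirichlet(7/3, 11/2, 8, 7/2, 11/2)
obs 2: x=4 → posterior Dirichlet(7/3, 11/2, 8, 7/2, 13/2)
obs 3: x=3 → posterior Dirichlet(7/3, 11/2, 8, 9/2, 13/2)
obs 4: x=0 → posterior Dirichlet(10/3, 11/2, 8, 9/2, 13/2)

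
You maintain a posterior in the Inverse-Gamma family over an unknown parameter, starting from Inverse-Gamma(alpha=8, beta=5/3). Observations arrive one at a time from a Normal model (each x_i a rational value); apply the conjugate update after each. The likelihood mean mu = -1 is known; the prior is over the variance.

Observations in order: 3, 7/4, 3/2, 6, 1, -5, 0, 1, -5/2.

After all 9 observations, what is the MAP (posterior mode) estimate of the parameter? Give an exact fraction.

obs 1: x=3 → posterior Inverse-Gamma(17/2, 29/3)
obs 2: x=7/4 → posterior Inverse-Gamma(9, 1291/96)
obs 3: x=3/2 → posterior Inverse-Gamma(19/2, 1591/96)
obs 4: x=6 → posterior Inverse-Gamma(10, 3943/96)
obs 5: x=1 → posterior Inverse-Gamma(21/2, 4135/96)
obs 6: x=-5 → posterior Inverse-Gamma(11, 4903/96)
obs 7: x=0 → posterior Inverse-Gamma(23/2, 4951/96)
obs 8: x=1 → posterior Inverse-Gamma(12, 5143/96)
obs 9: x=-5/2 → posterior Inverse-Gamma(25/2, 5251/96)

5251/1296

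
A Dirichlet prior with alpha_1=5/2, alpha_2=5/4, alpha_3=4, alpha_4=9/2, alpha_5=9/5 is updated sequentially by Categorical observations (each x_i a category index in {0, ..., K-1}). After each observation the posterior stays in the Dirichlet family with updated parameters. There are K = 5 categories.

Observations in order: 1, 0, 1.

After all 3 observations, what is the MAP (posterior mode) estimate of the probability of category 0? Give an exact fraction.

50/241

obs 1: x=1 → posterior Dirichlet(5/2, 9/4, 4, 9/2, 9/5)
obs 2: x=0 → posterior Dirichlet(7/2, 9/4, 4, 9/2, 9/5)
obs 3: x=1 → posterior Dirichlet(7/2, 13/4, 4, 9/2, 9/5)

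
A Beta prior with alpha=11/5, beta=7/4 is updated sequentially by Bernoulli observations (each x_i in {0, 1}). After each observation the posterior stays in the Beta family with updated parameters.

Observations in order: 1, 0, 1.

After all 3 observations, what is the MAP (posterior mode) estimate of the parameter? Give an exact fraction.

64/99

obs 1: x=1 → posterior Beta(16/5, 7/4)
obs 2: x=0 → posterior Beta(16/5, 11/4)
obs 3: x=1 → posterior Beta(21/5, 11/4)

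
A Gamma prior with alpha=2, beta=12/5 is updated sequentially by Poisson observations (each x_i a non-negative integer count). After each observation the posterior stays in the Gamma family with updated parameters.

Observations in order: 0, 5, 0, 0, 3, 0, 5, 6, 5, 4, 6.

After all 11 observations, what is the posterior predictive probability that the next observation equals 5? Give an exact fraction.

obs 1: x=0 → posterior Gamma(2, 17/5)
obs 2: x=5 → posterior Gamma(7, 22/5)
obs 3: x=0 → posterior Gamma(7, 27/5)
obs 4: x=0 → posterior Gamma(7, 32/5)
obs 5: x=3 → posterior Gamma(10, 37/5)
obs 6: x=0 → posterior Gamma(10, 42/5)
obs 7: x=5 → posterior Gamma(15, 47/5)
obs 8: x=6 → posterior Gamma(21, 52/5)
obs 9: x=5 → posterior Gamma(26, 57/5)
obs 10: x=4 → posterior Gamma(30, 62/5)
obs 11: x=6 → posterior Gamma(36, 67/5)

15647378796960339868488191221724657122108392635121060995095615198643309375/196471634081745552248512280061541905821883939119093566055892261119434162176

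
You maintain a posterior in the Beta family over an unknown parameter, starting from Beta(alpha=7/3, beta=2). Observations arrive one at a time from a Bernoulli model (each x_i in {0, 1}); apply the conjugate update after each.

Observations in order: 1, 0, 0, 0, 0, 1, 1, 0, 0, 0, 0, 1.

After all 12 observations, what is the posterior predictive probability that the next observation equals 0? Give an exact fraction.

obs 1: x=1 → posterior Beta(10/3, 2)
obs 2: x=0 → posterior Beta(10/3, 3)
obs 3: x=0 → posterior Beta(10/3, 4)
obs 4: x=0 → posterior Beta(10/3, 5)
obs 5: x=0 → posterior Beta(10/3, 6)
obs 6: x=1 → posterior Beta(13/3, 6)
obs 7: x=1 → posterior Beta(16/3, 6)
obs 8: x=0 → posterior Beta(16/3, 7)
obs 9: x=0 → posterior Beta(16/3, 8)
obs 10: x=0 → posterior Beta(16/3, 9)
obs 11: x=0 → posterior Beta(16/3, 10)
obs 12: x=1 → posterior Beta(19/3, 10)

30/49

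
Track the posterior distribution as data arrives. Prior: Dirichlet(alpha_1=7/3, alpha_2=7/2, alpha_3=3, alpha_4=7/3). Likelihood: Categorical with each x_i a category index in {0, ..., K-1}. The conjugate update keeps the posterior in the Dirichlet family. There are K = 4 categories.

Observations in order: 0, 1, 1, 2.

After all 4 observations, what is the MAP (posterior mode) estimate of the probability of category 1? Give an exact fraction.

27/67

obs 1: x=0 → posterior Dirichlet(10/3, 7/2, 3, 7/3)
obs 2: x=1 → posterior Dirichlet(10/3, 9/2, 3, 7/3)
obs 3: x=1 → posterior Dirichlet(10/3, 11/2, 3, 7/3)
obs 4: x=2 → posterior Dirichlet(10/3, 11/2, 4, 7/3)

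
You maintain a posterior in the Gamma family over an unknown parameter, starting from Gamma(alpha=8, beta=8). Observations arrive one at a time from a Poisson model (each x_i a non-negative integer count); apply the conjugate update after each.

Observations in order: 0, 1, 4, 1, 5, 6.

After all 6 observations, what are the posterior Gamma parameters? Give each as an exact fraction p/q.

obs 1: x=0 → posterior Gamma(8, 9)
obs 2: x=1 → posterior Gamma(9, 10)
obs 3: x=4 → posterior Gamma(13, 11)
obs 4: x=1 → posterior Gamma(14, 12)
obs 5: x=5 → posterior Gamma(19, 13)
obs 6: x=6 → posterior Gamma(25, 14)

alpha=25, beta=14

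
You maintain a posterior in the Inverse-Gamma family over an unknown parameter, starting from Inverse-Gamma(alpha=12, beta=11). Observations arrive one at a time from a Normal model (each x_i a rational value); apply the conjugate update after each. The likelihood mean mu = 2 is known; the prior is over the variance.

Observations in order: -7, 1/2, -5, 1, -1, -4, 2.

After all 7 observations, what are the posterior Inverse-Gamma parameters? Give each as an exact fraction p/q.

alpha=31/2, beta=801/8

obs 1: x=-7 → posterior Inverse-Gamma(25/2, 103/2)
obs 2: x=1/2 → posterior Inverse-Gamma(13, 421/8)
obs 3: x=-5 → posterior Inverse-Gamma(27/2, 617/8)
obs 4: x=1 → posterior Inverse-Gamma(14, 621/8)
obs 5: x=-1 → posterior Inverse-Gamma(29/2, 657/8)
obs 6: x=-4 → posterior Inverse-Gamma(15, 801/8)
obs 7: x=2 → posterior Inverse-Gamma(31/2, 801/8)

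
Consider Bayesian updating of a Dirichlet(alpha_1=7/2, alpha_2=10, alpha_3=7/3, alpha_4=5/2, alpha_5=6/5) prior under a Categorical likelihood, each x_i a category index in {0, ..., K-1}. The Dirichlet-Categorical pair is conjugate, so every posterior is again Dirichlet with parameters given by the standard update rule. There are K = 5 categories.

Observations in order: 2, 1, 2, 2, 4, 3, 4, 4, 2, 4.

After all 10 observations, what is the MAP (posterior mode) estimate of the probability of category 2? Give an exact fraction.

obs 1: x=2 → posterior Dirichlet(7/2, 10, 10/3, 5/2, 6/5)
obs 2: x=1 → posterior Dirichlet(7/2, 11, 10/3, 5/2, 6/5)
obs 3: x=2 → posterior Dirichlet(7/2, 11, 13/3, 5/2, 6/5)
obs 4: x=2 → posterior Dirichlet(7/2, 11, 16/3, 5/2, 6/5)
obs 5: x=4 → posterior Dirichlet(7/2, 11, 16/3, 5/2, 11/5)
obs 6: x=3 → posterior Dirichlet(7/2, 11, 16/3, 7/2, 11/5)
obs 7: x=4 → posterior Dirichlet(7/2, 11, 16/3, 7/2, 16/5)
obs 8: x=4 → posterior Dirichlet(7/2, 11, 16/3, 7/2, 21/5)
obs 9: x=2 → posterior Dirichlet(7/2, 11, 19/3, 7/2, 21/5)
obs 10: x=4 → posterior Dirichlet(7/2, 11, 19/3, 7/2, 26/5)

5/23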